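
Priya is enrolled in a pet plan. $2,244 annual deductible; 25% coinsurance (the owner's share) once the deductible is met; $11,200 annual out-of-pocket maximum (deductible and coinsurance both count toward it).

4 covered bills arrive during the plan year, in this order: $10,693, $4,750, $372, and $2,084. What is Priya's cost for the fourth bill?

#1 ($10,693): $2,244 to deductible, leaving $8,449; coinsurance $8,449 × 25% = $2,112.25. Owner pays $4,356.25; OOP now $4,356.25.
#2 ($4,750): deductible already satisfied, so owner's share is 25% × $4,750 = $1,187.50. Cost to owner: $1,187.50. OOP to date $5,543.75.
#3 ($372): deductible already satisfied, so owner's share is 25% × $372 = $93. Owner pays $93; OOP now $5,636.75.
#4 ($2,084): deductible already satisfied, so owner's share is 25% × $2,084 = $521. Owner owes $521 (running OOP $6,157.75).

$521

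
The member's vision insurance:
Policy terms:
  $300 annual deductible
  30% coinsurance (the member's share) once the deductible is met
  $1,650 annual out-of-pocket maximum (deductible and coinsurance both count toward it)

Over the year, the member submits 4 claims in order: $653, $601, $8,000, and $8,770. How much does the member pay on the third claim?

$1,063.80

#1 ($653): $300 to deductible, leaving $353; coinsurance $353 × 30% = $105.90. Member owes $405.90 (running OOP $405.90).
#2 ($601): deductible already satisfied, so member's share is 30% × $601 = $180.30. Member pays $180.30; OOP now $586.20.
#3 ($8,000): deductible already satisfied, so member's share is 30% × $8,000 = $2,400. Adding that to $586.20 gives $2,986.20, past the $1,650 cap; member pays only $1,650 − $586.20 = $1,063.80.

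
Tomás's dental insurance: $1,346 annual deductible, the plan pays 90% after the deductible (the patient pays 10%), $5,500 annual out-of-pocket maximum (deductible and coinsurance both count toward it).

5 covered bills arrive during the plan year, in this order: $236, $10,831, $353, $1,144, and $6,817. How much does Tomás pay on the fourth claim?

#1 ($236): all of it applies to the deductible. Patient owes $236 (running OOP $236).
#2 ($10,831): $1,110 finishes the deductible; $9,721 goes to coinsurance; patient's 10% is $972.10. Cost to patient: $2,082.10. OOP to date $2,318.10.
#3 ($353): deductible met; 10% of $353 = $35.30. Patient pays $35.30; OOP now $2,353.40.
#4 ($1,144): deductible already satisfied, so patient's share is 10% × $1,144 = $114.40. Cost to patient: $114.40. OOP to date $2,467.80.

$114.40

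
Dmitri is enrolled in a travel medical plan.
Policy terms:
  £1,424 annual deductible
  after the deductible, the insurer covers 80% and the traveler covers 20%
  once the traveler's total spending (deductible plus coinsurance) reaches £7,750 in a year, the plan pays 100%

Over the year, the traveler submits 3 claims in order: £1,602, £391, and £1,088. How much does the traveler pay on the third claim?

Bill 1, £1,602: deductible takes £1,424, £178 remains; coinsurance £178 × 20% = £35.60. Traveler owes £1,459.60 (running OOP £1,459.60).
Bill 2, £391: 20% coinsurance on £391 = £78.20. Cost to traveler: £78.20. OOP to date £1,537.80.
Bill 3, £1,088: 20% coinsurance on £1,088 = £217.60. Traveler pays £217.60; OOP now £1,755.40.

£217.60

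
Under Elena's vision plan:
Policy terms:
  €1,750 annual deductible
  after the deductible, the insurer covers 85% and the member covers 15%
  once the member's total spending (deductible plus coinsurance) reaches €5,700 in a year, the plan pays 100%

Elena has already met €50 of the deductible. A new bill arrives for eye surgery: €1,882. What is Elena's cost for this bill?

Remaining deductible: €1,750 − €50 = €1,700.
The remaining €182 (= €1,882 − €1,700) moves to coinsurance.
Coinsurance: €182 × 15% = €27.30.
So the member owes €1,700 + €27.30 = €1,727.30 before any cap.
Total out-of-pocket so far would be €50 + €1,727.30 = €1,777.30, below the €5,700 cap — no reduction.

€1,727.30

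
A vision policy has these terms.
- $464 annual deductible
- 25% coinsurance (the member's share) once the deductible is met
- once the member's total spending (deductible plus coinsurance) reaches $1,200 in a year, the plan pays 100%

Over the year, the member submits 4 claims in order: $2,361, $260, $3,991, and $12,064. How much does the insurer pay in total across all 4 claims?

Claim 1 ($2,361): $464 to deductible, leaving $1,897; 25% of $1,897 = $474.25. Member owes $938.25 (running OOP $938.25). Insurer: $2,361 − $938.25 = $1,422.75.
Claim 2 ($260): deductible met; 25% of $260 = $65. Member pays $65; OOP now $1,003.25. Plan pays $260 − $65 = $195.
Claim 3 ($3,991): deductible already satisfied, so member's share is 25% × $3,991 = $997.75. That would push OOP to $2,001, over the $1,200 cap, so member pays $1,200 − $1,003.25 = $196.75. Plan pays $3,991 − $196.75 = $3,794.25.
Claim 4 ($12,064): deductible already satisfied, so member's share is 25% × $12,064 = $3,016. That would push OOP to $4,216, over the $1,200 cap, so member pays $1,200 − $1,200 = $0. Insurer: $12,064 − $0 = $12,064.
Insurer total: $1,422.75 + $195 + $3,794.25 + $12,064 = $17,476.

$17,476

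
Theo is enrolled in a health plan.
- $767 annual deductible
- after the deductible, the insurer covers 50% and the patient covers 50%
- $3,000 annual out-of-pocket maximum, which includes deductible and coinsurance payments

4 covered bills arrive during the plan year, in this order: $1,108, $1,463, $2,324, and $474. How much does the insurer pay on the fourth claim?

$305

Claim 1 ($1,108): deductible takes $767, $341 remains; patient's 50% is $170.50. Patient owes $937.50 (running OOP $937.50). Plan pays $1,108 − $937.50 = $170.50.
Claim 2 ($1,463): deductible met; 50% of $1,463 = $731.50. Patient owes $731.50 (running OOP $1,669). Plan pays $1,463 − $731.50 = $731.50.
Claim 3 ($2,324): 50% coinsurance on $2,324 = $1,162. Cost to patient: $1,162. OOP to date $2,831. Insurer: $2,324 − $1,162 = $1,162.
Claim 4 ($474): deductible already satisfied, so patient's share is 50% × $474 = $237. OOP would hit $3,068 > $3,000, so the cap limits the patient to $3,000 − $2,831 = $169. Insurer: $474 − $169 = $305.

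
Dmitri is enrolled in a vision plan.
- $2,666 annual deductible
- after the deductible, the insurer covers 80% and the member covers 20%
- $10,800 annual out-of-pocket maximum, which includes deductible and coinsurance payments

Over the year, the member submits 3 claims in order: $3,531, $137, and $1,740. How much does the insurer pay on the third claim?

$1,392

Bill 1, $3,531: $2,666 finishes the deductible; $865 goes to coinsurance; coinsurance $865 × 20% = $173. Cost to member: $2,839. OOP to date $2,839. Insurer: $3,531 − $2,839 = $692.
Bill 2, $137: deductible already satisfied, so member's share is 20% × $137 = $27.40. Member pays $27.40; OOP now $2,866.40. Insurer: $137 − $27.40 = $109.60.
Bill 3, $1,740: deductible already satisfied, so member's share is 20% × $1,740 = $348. Member owes $348 (running OOP $3,214.40). Plan pays $1,740 − $348 = $1,392.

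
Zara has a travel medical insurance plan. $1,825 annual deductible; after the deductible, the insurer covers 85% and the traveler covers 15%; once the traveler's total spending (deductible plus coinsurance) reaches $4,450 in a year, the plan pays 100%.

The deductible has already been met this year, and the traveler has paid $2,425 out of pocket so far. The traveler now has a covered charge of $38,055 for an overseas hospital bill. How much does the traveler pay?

With the deductible met, the entire $38,055 is subject to coinsurance.
15% of $38,055 = $5,708.25 falls to the traveler.
Year-to-date out-of-pocket would reach $2,425 + $5,708.25 = $8,133.25, above the $4,450 maximum, so the traveler pays only $4,450 − $2,425 = $2,025.

$2,025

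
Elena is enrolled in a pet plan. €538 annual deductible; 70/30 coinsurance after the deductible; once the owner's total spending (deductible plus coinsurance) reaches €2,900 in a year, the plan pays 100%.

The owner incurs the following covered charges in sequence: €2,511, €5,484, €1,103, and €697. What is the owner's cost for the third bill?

€124.90

Claim 1 — €2,511: deductible takes €538, €1,973 remains; owner's 30% is €591.90. Cost to owner: €1,129.90. OOP to date €1,129.90.
Claim 2 — €5,484: deductible met; 30% of €5,484 = €1,645.20. Owner owes €1,645.20 (running OOP €2,775.10).
Claim 3 — €1,103: deductible already satisfied, so owner's share is 30% × €1,103 = €330.90. Adding that to €2,775.10 gives €3,106, past the €2,900 cap; owner pays only €2,900 − €2,775.10 = €124.90.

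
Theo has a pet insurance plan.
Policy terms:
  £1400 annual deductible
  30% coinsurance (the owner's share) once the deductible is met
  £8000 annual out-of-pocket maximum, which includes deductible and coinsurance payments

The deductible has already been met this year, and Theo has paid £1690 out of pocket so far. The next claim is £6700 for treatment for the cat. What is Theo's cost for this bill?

£2010

With the deductible met, the entire £6700 is subject to coinsurance.
Coinsurance: £6700 × 30% = £2010.
Cumulative spending £1690 + £2010 = £3700 stays under the £8000 maximum.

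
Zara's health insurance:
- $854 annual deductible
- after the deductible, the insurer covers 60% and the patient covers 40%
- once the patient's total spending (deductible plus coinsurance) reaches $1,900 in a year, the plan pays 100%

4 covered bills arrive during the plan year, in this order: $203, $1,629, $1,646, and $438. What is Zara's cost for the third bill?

$654.80

#1 ($203): all of it applies to the deductible. Patient owes $203 (running OOP $203).
#2 ($1,629): deductible takes $651, $978 remains; coinsurance $978 × 40% = $391.20. Patient owes $1,042.20 (running OOP $1,245.20).
#3 ($1,646): deductible met; 40% of $1,646 = $658.40. Adding that to $1,245.20 gives $1,903.60, past the $1,900 cap; patient pays only $1,900 − $1,245.20 = $654.80.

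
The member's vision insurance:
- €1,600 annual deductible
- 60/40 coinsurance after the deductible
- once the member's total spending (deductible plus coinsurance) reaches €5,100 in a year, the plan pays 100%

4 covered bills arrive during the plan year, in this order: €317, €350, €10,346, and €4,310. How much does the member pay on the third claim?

Claim 1 (€317): fully absorbed by the deductible. Member owes €317 (running OOP €317).
Claim 2 (€350): fully absorbed by the deductible. Cost to member: €350. OOP to date €667.
Claim 3 (€10,346): €933 finishes the deductible; €9,413 goes to coinsurance; coinsurance €9,413 × 40% = €3,765.20. Together that's €933 + €3,765.20 = €4,698.20. That would push OOP to €5,365.20, over the €5,100 cap, so member pays €5,100 − €667 = €4,433.

€4,433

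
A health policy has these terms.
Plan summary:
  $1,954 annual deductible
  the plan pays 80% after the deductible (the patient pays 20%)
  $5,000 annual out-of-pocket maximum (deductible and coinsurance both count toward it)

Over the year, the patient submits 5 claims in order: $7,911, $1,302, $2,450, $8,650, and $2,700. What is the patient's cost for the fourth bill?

#1 ($7,911): $1,954 to deductible, leaving $5,957; 20% of $5,957 = $1,191.40. Cost to patient: $3,145.40. OOP to date $3,145.40.
#2 ($1,302): deductible met; 20% of $1,302 = $260.40. Patient owes $260.40 (running OOP $3,405.80).
#3 ($2,450): 20% coinsurance on $2,450 = $490. Patient owes $490 (running OOP $3,895.80).
#4 ($8,650): deductible met; 20% of $8,650 = $1,730. That would push OOP to $5,625.80, over the $5,000 cap, so patient pays $5,000 − $3,895.80 = $1,104.20.

$1,104.20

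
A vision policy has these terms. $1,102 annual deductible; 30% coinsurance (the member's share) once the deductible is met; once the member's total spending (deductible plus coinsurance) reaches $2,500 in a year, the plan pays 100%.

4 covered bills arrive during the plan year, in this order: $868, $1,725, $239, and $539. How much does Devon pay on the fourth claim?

Bill 1, $868: all of it applies to the deductible. Cost to member: $868. OOP to date $868.
Bill 2, $1,725: $234 to deductible, leaving $1,491; member's 30% is $447.30. Cost to member: $681.30. OOP to date $1,549.30.
Bill 3, $239: 30% coinsurance on $239 = $71.70. Member pays $71.70; OOP now $1,621.
Bill 4, $539: 30% coinsurance on $539 = $161.70. Member owes $161.70 (running OOP $1,782.70).

$161.70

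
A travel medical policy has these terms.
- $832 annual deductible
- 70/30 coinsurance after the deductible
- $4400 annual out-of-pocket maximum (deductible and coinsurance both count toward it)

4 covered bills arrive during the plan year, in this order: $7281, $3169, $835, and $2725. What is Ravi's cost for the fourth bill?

$432.10

Claim 1 ($7281): deductible takes $832, $6449 remains; coinsurance $6449 × 30% = $1934.70. Traveler owes $2766.70 (running OOP $2766.70).
Claim 2 ($3169): deductible already satisfied, so traveler's share is 30% × $3169 = $950.70. Traveler owes $950.70 (running OOP $3717.40).
Claim 3 ($835): deductible met; 30% of $835 = $250.50. Traveler pays $250.50; OOP now $3967.90.
Claim 4 ($2725): 30% coinsurance on $2725 = $817.50. OOP would hit $4785.40 > $4400, so the cap limits the traveler to $4400 − $3967.90 = $432.10.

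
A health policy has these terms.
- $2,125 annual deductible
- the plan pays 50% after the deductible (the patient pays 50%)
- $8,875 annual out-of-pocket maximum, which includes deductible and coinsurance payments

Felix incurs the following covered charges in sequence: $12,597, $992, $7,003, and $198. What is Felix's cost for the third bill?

Claim 1 — $12,597: deductible takes $2,125, $10,472 remains; 50% of $10,472 = $5,236. Cost to patient: $7,361. OOP to date $7,361.
Claim 2 — $992: deductible already satisfied, so patient's share is 50% × $992 = $496. Patient pays $496; OOP now $7,857.
Claim 3 — $7,003: deductible met; 50% of $7,003 = $3,501.50. Adding that to $7,857 gives $11,358.50, past the $8,875 cap; patient pays only $8,875 − $7,857 = $1,018.

$1,018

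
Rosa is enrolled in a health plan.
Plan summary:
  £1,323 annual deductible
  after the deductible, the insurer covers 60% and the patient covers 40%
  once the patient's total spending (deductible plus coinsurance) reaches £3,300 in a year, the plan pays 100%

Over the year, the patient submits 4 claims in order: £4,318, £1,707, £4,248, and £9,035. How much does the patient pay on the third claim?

Claim 1 — £4,318: deductible takes £1,323, £2,995 remains; 40% of £2,995 = £1,198. Patient pays £2,521; OOP now £2,521.
Claim 2 — £1,707: deductible already satisfied, so patient's share is 40% × £1,707 = £682.80. Cost to patient: £682.80. OOP to date £3,203.80.
Claim 3 — £4,248: deductible met; 40% of £4,248 = £1,699.20. OOP would hit £4,903 > £3,300, so the cap limits the patient to £3,300 − £3,203.80 = £96.20.

£96.20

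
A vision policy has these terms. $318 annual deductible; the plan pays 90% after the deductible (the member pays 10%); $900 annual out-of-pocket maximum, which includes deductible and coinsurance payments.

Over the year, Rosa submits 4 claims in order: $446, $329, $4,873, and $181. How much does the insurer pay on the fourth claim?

$162.90

#1 ($446): deductible takes $318, $128 remains; coinsurance $128 × 10% = $12.80. Cost to member: $330.80. OOP to date $330.80. Plan pays $446 − $330.80 = $115.20.
#2 ($329): deductible already satisfied, so member's share is 10% × $329 = $32.90. Member owes $32.90 (running OOP $363.70). Insurer: $329 − $32.90 = $296.10.
#3 ($4,873): deductible already satisfied, so member's share is 10% × $4,873 = $487.30. Member pays $487.30; OOP now $851. Insurer: $4,873 − $487.30 = $4,385.70.
#4 ($181): deductible already satisfied, so member's share is 10% × $181 = $18.10. Cost to member: $18.10. OOP to date $869.10. Insurer: $181 − $18.10 = $162.90.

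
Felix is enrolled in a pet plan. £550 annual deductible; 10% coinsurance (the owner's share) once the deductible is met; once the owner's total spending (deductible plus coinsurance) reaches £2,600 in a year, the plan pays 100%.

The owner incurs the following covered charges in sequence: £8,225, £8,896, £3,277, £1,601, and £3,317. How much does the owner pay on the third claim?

#1 (£8,225): deductible takes £550, £7,675 remains; owner's 10% is £767.50. Owner owes £1,317.50 (running OOP £1,317.50).
#2 (£8,896): 10% coinsurance on £8,896 = £889.60. Cost to owner: £889.60. OOP to date £2,207.10.
#3 (£3,277): deductible met; 10% of £3,277 = £327.70. Cost to owner: £327.70. OOP to date £2,534.80.

£327.70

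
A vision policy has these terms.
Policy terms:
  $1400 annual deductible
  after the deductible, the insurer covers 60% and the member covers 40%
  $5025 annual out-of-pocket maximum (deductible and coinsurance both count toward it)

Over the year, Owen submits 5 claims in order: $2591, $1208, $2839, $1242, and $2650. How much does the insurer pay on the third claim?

#1 ($2591): $1400 to deductible, leaving $1191; 40% of $1191 = $476.40. Member pays $1876.40; OOP now $1876.40. Plan pays $2591 − $1876.40 = $714.60.
#2 ($1208): deductible already satisfied, so member's share is 40% × $1208 = $483.20. Member pays $483.20; OOP now $2359.60. Insurer: $1208 − $483.20 = $724.80.
#3 ($2839): deductible already satisfied, so member's share is 40% × $2839 = $1135.60. Cost to member: $1135.60. OOP to date $3495.20. Plan pays $2839 − $1135.60 = $1703.40.

$1703.40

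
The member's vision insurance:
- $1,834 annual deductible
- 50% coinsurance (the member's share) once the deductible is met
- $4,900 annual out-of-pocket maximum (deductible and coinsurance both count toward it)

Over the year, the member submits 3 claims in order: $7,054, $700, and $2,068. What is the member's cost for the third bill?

#1 ($7,054): $1,834 finishes the deductible; $5,220 goes to coinsurance; coinsurance $5,220 × 50% = $2,610. Cost to member: $4,444. OOP to date $4,444.
#2 ($700): 50% coinsurance on $700 = $350. Member owes $350 (running OOP $4,794).
#3 ($2,068): deductible met; 50% of $2,068 = $1,034. OOP would hit $5,828 > $4,900, so the cap limits the member to $4,900 − $4,794 = $106.

$106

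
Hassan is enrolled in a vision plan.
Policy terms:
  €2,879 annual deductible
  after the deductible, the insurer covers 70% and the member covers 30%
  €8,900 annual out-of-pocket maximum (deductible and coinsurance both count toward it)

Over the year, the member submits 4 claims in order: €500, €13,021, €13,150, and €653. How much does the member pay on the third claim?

€2,828.40

#1 (€500): all of it applies to the deductible. Member owes €500 (running OOP €500).
#2 (€13,021): €2,379 finishes the deductible; €10,642 goes to coinsurance; member's 30% is €3,192.60. Member owes €5,571.60 (running OOP €6,071.60).
#3 (€13,150): deductible met; 30% of €13,150 = €3,945. OOP would hit €10,016.60 > €8,900, so the cap limits the member to €8,900 − €6,071.60 = €2,828.40.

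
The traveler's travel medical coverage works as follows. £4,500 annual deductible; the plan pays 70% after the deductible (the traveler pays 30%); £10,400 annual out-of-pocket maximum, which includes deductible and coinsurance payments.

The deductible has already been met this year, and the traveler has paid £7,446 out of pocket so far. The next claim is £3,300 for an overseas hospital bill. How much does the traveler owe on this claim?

£990

With the deductible met, the entire £3,300 is subject to coinsurance.
30% of £3,300 = £990 falls to the traveler.
Total out-of-pocket so far would be £7,446 + £990 = £8,436, below the £10,400 cap — no reduction.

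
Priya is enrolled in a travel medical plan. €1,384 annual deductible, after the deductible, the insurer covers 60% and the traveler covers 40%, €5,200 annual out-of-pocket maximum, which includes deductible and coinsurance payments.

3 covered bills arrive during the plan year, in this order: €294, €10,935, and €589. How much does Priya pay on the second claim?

€4,906

Claim 1 — €294: fully absorbed by the deductible. Traveler pays €294; OOP now €294.
Claim 2 — €10,935: €1,090 to deductible, leaving €9,845; coinsurance €9,845 × 40% = €3,938. Together that's €1,090 + €3,938 = €5,028. Adding that to €294 gives €5,322, past the €5,200 cap; traveler pays only €5,200 − €294 = €4,906.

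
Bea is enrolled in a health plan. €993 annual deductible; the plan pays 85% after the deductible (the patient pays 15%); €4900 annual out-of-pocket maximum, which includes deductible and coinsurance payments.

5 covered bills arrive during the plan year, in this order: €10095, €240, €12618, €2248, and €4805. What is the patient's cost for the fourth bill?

€337.20

Bill 1, €10095: deductible takes €993, €9102 remains; 15% of €9102 = €1365.30. Cost to patient: €2358.30. OOP to date €2358.30.
Bill 2, €240: deductible already satisfied, so patient's share is 15% × €240 = €36. Patient pays €36; OOP now €2394.30.
Bill 3, €12618: 15% coinsurance on €12618 = €1892.70. Patient pays €1892.70; OOP now €4287.
Bill 4, €2248: deductible already satisfied, so patient's share is 15% × €2248 = €337.20. Cost to patient: €337.20. OOP to date €4624.20.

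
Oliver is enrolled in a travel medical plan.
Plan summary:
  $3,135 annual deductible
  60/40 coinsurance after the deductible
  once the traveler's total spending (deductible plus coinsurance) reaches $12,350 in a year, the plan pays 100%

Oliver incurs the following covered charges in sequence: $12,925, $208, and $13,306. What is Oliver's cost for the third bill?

Bill 1, $12,925: $3,135 finishes the deductible; $9,790 goes to coinsurance; traveler's 40% is $3,916. Traveler owes $7,051 (running OOP $7,051).
Bill 2, $208: deductible already satisfied, so traveler's share is 40% × $208 = $83.20. Cost to traveler: $83.20. OOP to date $7,134.20.
Bill 3, $13,306: deductible met; 40% of $13,306 = $5,322.40. Adding that to $7,134.20 gives $12,456.60, past the $12,350 cap; traveler pays only $12,350 − $7,134.20 = $5,215.80.

$5,215.80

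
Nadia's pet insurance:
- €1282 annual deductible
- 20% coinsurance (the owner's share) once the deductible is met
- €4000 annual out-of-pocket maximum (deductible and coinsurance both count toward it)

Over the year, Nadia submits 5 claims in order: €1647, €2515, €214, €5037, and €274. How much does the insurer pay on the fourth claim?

Claim 1 — €1647: €1282 to deductible, leaving €365; coinsurance €365 × 20% = €73. Owner pays €1355; OOP now €1355. Plan pays €1647 − €1355 = €292.
Claim 2 — €2515: 20% coinsurance on €2515 = €503. Cost to owner: €503. OOP to date €1858. Plan pays €2515 − €503 = €2012.
Claim 3 — €214: deductible already satisfied, so owner's share is 20% × €214 = €42.80. Owner pays €42.80; OOP now €1900.80. Insurer: €214 − €42.80 = €171.20.
Claim 4 — €5037: deductible already satisfied, so owner's share is 20% × €5037 = €1007.40. Owner pays €1007.40; OOP now €2908.20. Plan pays €5037 − €1007.40 = €4029.60.

€4029.60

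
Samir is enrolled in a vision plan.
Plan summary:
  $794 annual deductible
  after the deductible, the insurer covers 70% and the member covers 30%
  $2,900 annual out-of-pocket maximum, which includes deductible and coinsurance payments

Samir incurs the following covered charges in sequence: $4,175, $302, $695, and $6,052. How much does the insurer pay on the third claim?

$486.50

#1 ($4,175): $794 to deductible, leaving $3,381; coinsurance $3,381 × 30% = $1,014.30. Cost to member: $1,808.30. OOP to date $1,808.30. Insurer: $4,175 − $1,808.30 = $2,366.70.
#2 ($302): 30% coinsurance on $302 = $90.60. Member owes $90.60 (running OOP $1,898.90). Plan pays $302 − $90.60 = $211.40.
#3 ($695): 30% coinsurance on $695 = $208.50. Cost to member: $208.50. OOP to date $2,107.40. Plan pays $695 − $208.50 = $486.50.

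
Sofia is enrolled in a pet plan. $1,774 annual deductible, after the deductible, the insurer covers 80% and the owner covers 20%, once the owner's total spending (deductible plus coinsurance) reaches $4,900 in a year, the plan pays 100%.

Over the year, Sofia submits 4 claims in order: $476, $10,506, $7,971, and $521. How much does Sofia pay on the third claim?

$1,284.40

Bill 1, $476: entire amount goes to the deductible. Cost to owner: $476. OOP to date $476.
Bill 2, $10,506: $1,298 finishes the deductible; $9,208 goes to coinsurance; coinsurance $9,208 × 20% = $1,841.60. Owner pays $3,139.60; OOP now $3,615.60.
Bill 3, $7,971: deductible already satisfied, so owner's share is 20% × $7,971 = $1,594.20. That would push OOP to $5,209.80, over the $4,900 cap, so owner pays $4,900 − $3,615.60 = $1,284.40.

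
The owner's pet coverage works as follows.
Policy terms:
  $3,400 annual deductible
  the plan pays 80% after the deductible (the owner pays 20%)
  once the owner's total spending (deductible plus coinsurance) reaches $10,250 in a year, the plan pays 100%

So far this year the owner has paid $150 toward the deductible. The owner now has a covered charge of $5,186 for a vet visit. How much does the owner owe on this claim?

$3,637.20

Remaining deductible: $3,400 − $150 = $3,250.
After the $3,250 deductible portion, $5,186 − $3,250 = $1,936 is subject to coinsurance.
Coinsurance: $1,936 × 20% = $387.20.
So the owner owes $3,250 + $387.20 = $3,637.20 before any cap.
Cumulative spending $150 + $3,637.20 = $3,787.20 stays under the $10,250 maximum.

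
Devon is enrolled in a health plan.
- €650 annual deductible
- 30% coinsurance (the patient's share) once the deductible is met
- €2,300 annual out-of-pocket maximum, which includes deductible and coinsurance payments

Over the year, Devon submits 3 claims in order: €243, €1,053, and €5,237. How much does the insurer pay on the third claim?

Claim 1 — €243: fully absorbed by the deductible. Cost to patient: €243. OOP to date €243. Plan pays €243 − €243 = €0.
Claim 2 — €1,053: €407 to deductible, leaving €646; 30% of €646 = €193.80. Patient owes €600.80 (running OOP €843.80). Plan pays €1,053 − €600.80 = €452.20.
Claim 3 — €5,237: 30% coinsurance on €5,237 = €1,571.10. OOP would hit €2,414.90 > €2,300, so the cap limits the patient to €2,300 − €843.80 = €1,456.20. Insurer: €5,237 − €1,456.20 = €3,780.80.

€3,780.80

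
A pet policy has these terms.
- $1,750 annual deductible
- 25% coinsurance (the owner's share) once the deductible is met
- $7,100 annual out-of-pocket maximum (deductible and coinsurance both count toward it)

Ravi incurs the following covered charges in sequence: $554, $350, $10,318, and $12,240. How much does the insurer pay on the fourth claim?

Claim 1 — $554: all of it applies to the deductible. Owner owes $554 (running OOP $554). Insurer: $554 − $554 = $0.
Claim 2 — $350: fully absorbed by the deductible. Owner pays $350; OOP now $904. Insurer: $350 − $350 = $0.
Claim 3 — $10,318: deductible takes $846, $9,472 remains; owner's 25% is $2,368. Cost to owner: $3,214. OOP to date $4,118. Plan pays $10,318 − $3,214 = $7,104.
Claim 4 — $12,240: deductible already satisfied, so owner's share is 25% × $12,240 = $3,060. Adding that to $4,118 gives $7,178, past the $7,100 cap; owner pays only $7,100 − $4,118 = $2,982. Insurer: $12,240 − $2,982 = $9,258.

$9,258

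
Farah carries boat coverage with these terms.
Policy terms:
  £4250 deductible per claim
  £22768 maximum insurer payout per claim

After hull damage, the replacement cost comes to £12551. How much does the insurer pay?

£8301

Subtract the deductible: £12551 − £4250 = £8301.
That's under the £22768 cap, so the insurer reimburses the full £8301.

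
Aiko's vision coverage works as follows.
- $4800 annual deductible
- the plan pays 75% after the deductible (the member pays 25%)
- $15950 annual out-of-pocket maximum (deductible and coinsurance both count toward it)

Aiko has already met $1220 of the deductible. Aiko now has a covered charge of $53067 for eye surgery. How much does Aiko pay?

Deductible still to meet: $4800 − $1220 = $3580.
That leaves $53067 − $3580 = $49487 for coinsurance.
25% of $49487 = $12371.75 falls to the member.
Member responsibility before any cap: $3580 + $12371.75 = $15951.75.
Adding $15951.75 to the $1220 already spent would give $17171.75, which exceeds the $15950 cap; the member pays just $15950 − $1220 = $14730.

$14730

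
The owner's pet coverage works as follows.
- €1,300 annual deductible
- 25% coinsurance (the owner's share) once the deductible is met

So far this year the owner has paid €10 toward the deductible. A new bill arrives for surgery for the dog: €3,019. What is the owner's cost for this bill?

€1,722.25

€10 of the €1,300 deductible is already met, leaving €1,290.
That leaves €3,019 − €1,290 = €1,729 for coinsurance.
Coinsurance: €1,729 × 25% = €432.25.
Owner responsibility: €1,290 + €432.25 = €1,722.25.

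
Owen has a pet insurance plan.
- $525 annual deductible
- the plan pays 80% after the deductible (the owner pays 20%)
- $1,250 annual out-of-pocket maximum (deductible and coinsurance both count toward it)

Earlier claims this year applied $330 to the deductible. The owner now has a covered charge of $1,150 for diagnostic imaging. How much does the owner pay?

$330 of the $525 deductible is already met, leaving $195.
That leaves $1,150 − $195 = $955 for coinsurance.
Owner's 20% share of $955 is $191.
That puts the owner's cost at $195 + $191 = $386 before any cap.
Cumulative spending $330 + $386 = $716 stays under the $1,250 maximum.

$386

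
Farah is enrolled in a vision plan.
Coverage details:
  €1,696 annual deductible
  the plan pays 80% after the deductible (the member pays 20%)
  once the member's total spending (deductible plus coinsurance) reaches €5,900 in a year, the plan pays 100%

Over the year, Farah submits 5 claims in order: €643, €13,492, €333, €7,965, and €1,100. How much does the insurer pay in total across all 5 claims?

€17,633

Bill 1, €643: entire amount goes to the deductible. Member pays €643; OOP now €643. Insurer: €643 − €643 = €0.
Bill 2, €13,492: €1,053 to deductible, leaving €12,439; coinsurance €12,439 × 20% = €2,487.80. Member pays €3,540.80; OOP now €4,183.80. Plan pays €13,492 − €3,540.80 = €9,951.20.
Bill 3, €333: deductible already satisfied, so member's share is 20% × €333 = €66.60. Member owes €66.60 (running OOP €4,250.40). Plan pays €333 − €66.60 = €266.40.
Bill 4, €7,965: 20% coinsurance on €7,965 = €1,593. Member owes €1,593 (running OOP €5,843.40). Plan pays €7,965 − €1,593 = €6,372.
Bill 5, €1,100: deductible already satisfied, so member's share is 20% × €1,100 = €220. Adding that to €5,843.40 gives €6,063.40, past the €5,900 cap; member pays only €5,900 − €5,843.40 = €56.60. Plan pays €1,100 − €56.60 = €1,043.40.
Insurer total = bills − member's total = €23,533 − €5,900 = €17,633.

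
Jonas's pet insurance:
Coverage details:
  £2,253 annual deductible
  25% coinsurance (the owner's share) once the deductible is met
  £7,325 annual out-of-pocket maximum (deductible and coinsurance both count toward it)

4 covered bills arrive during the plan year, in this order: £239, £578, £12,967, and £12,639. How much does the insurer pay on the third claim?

£8,648.25

Claim 1 — £239: fully absorbed by the deductible. Owner pays £239; OOP now £239. Insurer: £239 − £239 = £0.
Claim 2 — £578: entire amount goes to the deductible. Cost to owner: £578. OOP to date £817. Insurer: £578 − £578 = £0.
Claim 3 — £12,967: deductible takes £1,436, £11,531 remains; owner's 25% is £2,882.75. Owner owes £4,318.75 (running OOP £5,135.75). Plan pays £12,967 − £4,318.75 = £8,648.25.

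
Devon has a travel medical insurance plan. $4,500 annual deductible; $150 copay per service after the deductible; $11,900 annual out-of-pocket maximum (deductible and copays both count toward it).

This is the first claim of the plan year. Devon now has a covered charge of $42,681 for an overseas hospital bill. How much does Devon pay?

$4,650

The full $4,500 deductible is still open; $4,500 of this bill applies to it.
After the $4,500 deductible portion, $42,681 − $4,500 = $38,181 is subject to the copay.
Copay on this service: $150.
That puts the traveler's cost at $4,500 + $150 = $4,650 before any cap.
Year-to-date out-of-pocket becomes $0 + $4,650 = $4,650, still under the $11,900 maximum, so no cap applies.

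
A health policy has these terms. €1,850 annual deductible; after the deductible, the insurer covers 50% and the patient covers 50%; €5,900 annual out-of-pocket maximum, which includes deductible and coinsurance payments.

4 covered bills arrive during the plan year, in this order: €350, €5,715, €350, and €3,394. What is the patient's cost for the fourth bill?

Claim 1 (€350): entire amount goes to the deductible. Cost to patient: €350. OOP to date €350.
Claim 2 (€5,715): deductible takes €1,500, €4,215 remains; coinsurance €4,215 × 50% = €2,107.50. Patient owes €3,607.50 (running OOP €3,957.50).
Claim 3 (€350): 50% coinsurance on €350 = €175. Patient owes €175 (running OOP €4,132.50).
Claim 4 (€3,394): deductible met; 50% of €3,394 = €1,697. Patient pays €1,697; OOP now €5,829.50.

€1,697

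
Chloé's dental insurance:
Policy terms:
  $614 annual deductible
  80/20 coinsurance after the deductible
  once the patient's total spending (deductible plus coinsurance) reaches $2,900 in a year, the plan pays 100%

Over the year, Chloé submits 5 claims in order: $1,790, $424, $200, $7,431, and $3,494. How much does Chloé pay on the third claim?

#1 ($1,790): $614 to deductible, leaving $1,176; patient's 20% is $235.20. Cost to patient: $849.20. OOP to date $849.20.
#2 ($424): deductible already satisfied, so patient's share is 20% × $424 = $84.80. Patient pays $84.80; OOP now $934.
#3 ($200): deductible already satisfied, so patient's share is 20% × $200 = $40. Patient pays $40; OOP now $974.

$40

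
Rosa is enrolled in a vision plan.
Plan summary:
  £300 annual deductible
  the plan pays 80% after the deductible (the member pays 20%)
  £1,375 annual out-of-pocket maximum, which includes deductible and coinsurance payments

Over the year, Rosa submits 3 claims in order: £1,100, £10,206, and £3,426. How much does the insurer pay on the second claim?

£9,291

Claim 1 — £1,100: £300 to deductible, leaving £800; 20% of £800 = £160. Cost to member: £460. OOP to date £460. Plan pays £1,100 − £460 = £640.
Claim 2 — £10,206: 20% coinsurance on £10,206 = £2,041.20. OOP would hit £2,501.20 > £1,375, so the cap limits the member to £1,375 − £460 = £915. Insurer: £10,206 − £915 = £9,291.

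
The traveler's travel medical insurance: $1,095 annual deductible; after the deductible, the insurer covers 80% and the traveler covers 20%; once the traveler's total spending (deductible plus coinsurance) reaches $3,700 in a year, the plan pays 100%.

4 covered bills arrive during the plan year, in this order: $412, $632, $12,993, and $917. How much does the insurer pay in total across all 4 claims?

$11,254

Claim 1 — $412: fully absorbed by the deductible. Traveler owes $412 (running OOP $412). Plan pays $412 − $412 = $0.
Claim 2 — $632: all of it applies to the deductible. Traveler pays $632; OOP now $1,044. Plan pays $632 − $632 = $0.
Claim 3 — $12,993: $51 finishes the deductible; $12,942 goes to coinsurance; 20% of $12,942 = $2,588.40. Traveler owes $2,639.40 (running OOP $3,683.40). Plan pays $12,993 − $2,639.40 = $10,353.60.
Claim 4 — $917: deductible met; 20% of $917 = $183.40. OOP would hit $3,866.80 > $3,700, so the cap limits the traveler to $3,700 − $3,683.40 = $16.60. Plan pays $917 − $16.60 = $900.40.
Insurer total = bills − traveler's total = $14,954 − $3,700 = $11,254.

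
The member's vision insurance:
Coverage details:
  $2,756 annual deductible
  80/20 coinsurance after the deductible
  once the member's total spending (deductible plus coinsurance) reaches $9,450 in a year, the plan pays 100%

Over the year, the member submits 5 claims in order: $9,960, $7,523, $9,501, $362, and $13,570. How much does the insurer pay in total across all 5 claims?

Claim 1 ($9,960): $2,756 to deductible, leaving $7,204; coinsurance $7,204 × 20% = $1,440.80. Member owes $4,196.80 (running OOP $4,196.80). Insurer: $9,960 − $4,196.80 = $5,763.20.
Claim 2 ($7,523): deductible met; 20% of $7,523 = $1,504.60. Member owes $1,504.60 (running OOP $5,701.40). Plan pays $7,523 − $1,504.60 = $6,018.40.
Claim 3 ($9,501): deductible met; 20% of $9,501 = $1,900.20. Cost to member: $1,900.20. OOP to date $7,601.60. Insurer: $9,501 − $1,900.20 = $7,600.80.
Claim 4 ($362): deductible met; 20% of $362 = $72.40. Member pays $72.40; OOP now $7,674. Insurer: $362 − $72.40 = $289.60.
Claim 5 ($13,570): deductible met; 20% of $13,570 = $2,714. Adding that to $7,674 gives $10,388, past the $9,450 cap; member pays only $9,450 − $7,674 = $1,776. Insurer: $13,570 − $1,776 = $11,794.
Insurer total = bills − member's total = $40,916 − $9,450 = $31,466.

$31,466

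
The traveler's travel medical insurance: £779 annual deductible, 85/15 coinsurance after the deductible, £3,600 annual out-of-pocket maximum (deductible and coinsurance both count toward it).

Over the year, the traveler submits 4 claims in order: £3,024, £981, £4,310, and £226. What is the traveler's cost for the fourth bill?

Claim 1 (£3,024): £779 to deductible, leaving £2,245; 15% of £2,245 = £336.75. Traveler pays £1,115.75; OOP now £1,115.75.
Claim 2 (£981): deductible met; 15% of £981 = £147.15. Cost to traveler: £147.15. OOP to date £1,262.90.
Claim 3 (£4,310): deductible already satisfied, so traveler's share is 15% × £4,310 = £646.50. Cost to traveler: £646.50. OOP to date £1,909.40.
Claim 4 (£226): deductible already satisfied, so traveler's share is 15% × £226 = £33.90. Traveler pays £33.90; OOP now £1,943.30.

£33.90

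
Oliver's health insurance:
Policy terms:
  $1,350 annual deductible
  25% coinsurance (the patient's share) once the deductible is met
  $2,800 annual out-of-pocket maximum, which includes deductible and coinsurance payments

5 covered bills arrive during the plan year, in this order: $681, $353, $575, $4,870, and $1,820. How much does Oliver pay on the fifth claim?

#1 ($681): all of it applies to the deductible. Patient owes $681 (running OOP $681).
#2 ($353): fully absorbed by the deductible. Patient pays $353; OOP now $1,034.
#3 ($575): $316 to deductible, leaving $259; coinsurance $259 × 25% = $64.75. Patient pays $380.75; OOP now $1,414.75.
#4 ($4,870): deductible already satisfied, so patient's share is 25% × $4,870 = $1,217.50. Patient owes $1,217.50 (running OOP $2,632.25).
#5 ($1,820): deductible met; 25% of $1,820 = $455. OOP would hit $3,087.25 > $2,800, so the cap limits the patient to $2,800 − $2,632.25 = $167.75.

$167.75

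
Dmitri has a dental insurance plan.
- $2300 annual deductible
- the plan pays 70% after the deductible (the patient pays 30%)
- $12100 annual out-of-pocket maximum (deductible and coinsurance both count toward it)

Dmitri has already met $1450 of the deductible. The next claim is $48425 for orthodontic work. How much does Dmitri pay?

Deductible still to meet: $2300 − $1450 = $850.
After the $850 deductible portion, $48425 − $850 = $47575 is subject to coinsurance.
Coinsurance: $47575 × 30% = $14272.50.
That puts the patient's cost at $850 + $14272.50 = $15122.50 before any cap.
Year-to-date out-of-pocket would reach $1450 + $15122.50 = $16572.50, above the $12100 maximum, so the patient pays only $12100 − $1450 = $10650.

$10650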